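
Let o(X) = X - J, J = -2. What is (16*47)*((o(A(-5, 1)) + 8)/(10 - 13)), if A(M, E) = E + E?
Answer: -3008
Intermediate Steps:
A(M, E) = 2*E
o(X) = 2 + X (o(X) = X - 1*(-2) = X + 2 = 2 + X)
(16*47)*((o(A(-5, 1)) + 8)/(10 - 13)) = (16*47)*(((2 + 2*1) + 8)/(10 - 13)) = 752*(((2 + 2) + 8)/(-3)) = 752*((4 + 8)*(-⅓)) = 752*(12*(-⅓)) = 752*(-4) = -3008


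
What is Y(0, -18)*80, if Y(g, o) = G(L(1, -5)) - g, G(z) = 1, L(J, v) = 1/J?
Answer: 80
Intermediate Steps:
Y(g, o) = 1 - g
Y(0, -18)*80 = (1 - 1*0)*80 = (1 + 0)*80 = 1*80 = 80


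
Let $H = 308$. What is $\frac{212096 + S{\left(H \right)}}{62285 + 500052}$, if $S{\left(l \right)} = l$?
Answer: $\frac{212404}{562337} \approx 0.37772$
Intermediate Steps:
$\frac{212096 + S{\left(H \right)}}{62285 + 500052} = \frac{212096 + 308}{62285 + 500052} = \frac{212404}{562337}$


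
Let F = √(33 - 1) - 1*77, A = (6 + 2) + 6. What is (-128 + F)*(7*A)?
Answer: -20090 + 392*√2 ≈ -19536.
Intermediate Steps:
A = 14 (A = 8 + 6 = 14)
F = -77 + 4*√2 (F = √32 - 77 = 4*√2 - 77 = -77 + 4*√2 ≈ -71.343)
(-128 + F)*(7*A) = (-128 + (-77 + 4*√2))*(7*14) = (-205 + 4*√2)*98 = -20090 + 392*√2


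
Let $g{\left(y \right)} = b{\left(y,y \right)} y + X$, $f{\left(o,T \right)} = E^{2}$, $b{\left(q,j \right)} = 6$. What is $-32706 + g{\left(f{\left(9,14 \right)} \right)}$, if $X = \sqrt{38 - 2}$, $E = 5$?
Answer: $-32550$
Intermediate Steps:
$X = 6$ ($X = \sqrt{36} = 6$)
$f{\left(o,T \right)} = 25$ ($f{\left(o,T \right)} = 5^{2} = 25$)
$g{\left(y \right)} = 6 + 6 y$ ($g{\left(y \right)} = 6 y + 6 = 6 + 6 y$)
$-32706 + g{\left(f{\left(9,14 \right)} \right)} = -32706 + \left(6 + 6 \cdot 25\right) = -32706 + \left(6 + 150\right) = -32706 + 156 = -32550$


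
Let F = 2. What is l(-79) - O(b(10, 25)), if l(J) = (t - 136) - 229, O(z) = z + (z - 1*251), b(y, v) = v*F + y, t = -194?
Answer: -428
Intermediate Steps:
b(y, v) = y + 2*v (b(y, v) = v*2 + y = 2*v + y = y + 2*v)
O(z) = -251 + 2*z (O(z) = z + (z - 251) = z + (-251 + z) = -251 + 2*z)
l(J) = -559 (l(J) = (-194 - 136) - 229 = -330 - 229 = -559)
l(-79) - O(b(10, 25)) = -559 - (-251 + 2*(10 + 2*25)) = -559 - (-251 + 2*(10 + 50)) = -559 - (-251 + 2*60) = -559 - (-251 + 120) = -559 - 1*(-131) = -559 + 131 = -428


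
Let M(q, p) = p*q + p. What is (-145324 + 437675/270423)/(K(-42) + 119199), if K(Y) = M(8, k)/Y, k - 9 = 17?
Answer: -275089600639/225628511742 ≈ -1.2192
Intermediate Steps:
k = 26 (k = 9 + 17 = 26)
M(q, p) = p + p*q
K(Y) = 234/Y (K(Y) = (26*(1 + 8))/Y = (26*9)/Y = 234/Y)
(-145324 + 437675/270423)/(K(-42) + 119199) = (-145324 + 437675/270423)/(234/(-42) + 119199) = (-145324 + 437675*(1/270423))/(234*(-1/42) + 119199) = (-145324 + 437675/270423)/(-39/7 + 119199) = -39298514377/(270423*834354/7) = -39298514377/270423*7/834354 = -275089600639/225628511742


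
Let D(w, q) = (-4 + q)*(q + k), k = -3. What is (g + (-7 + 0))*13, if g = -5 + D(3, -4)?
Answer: 572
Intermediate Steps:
D(w, q) = (-4 + q)*(-3 + q) (D(w, q) = (-4 + q)*(q - 3) = (-4 + q)*(-3 + q))
g = 51 (g = -5 + (12 + (-4)**2 - 7*(-4)) = -5 + (12 + 16 + 28) = -5 + 56 = 51)
(g + (-7 + 0))*13 = (51 + (-7 + 0))*13 = (51 - 7)*13 = 44*13 = 572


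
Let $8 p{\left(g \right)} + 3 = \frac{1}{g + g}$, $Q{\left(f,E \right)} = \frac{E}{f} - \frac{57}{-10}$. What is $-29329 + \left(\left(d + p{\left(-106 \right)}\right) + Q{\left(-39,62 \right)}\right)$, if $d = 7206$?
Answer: $- \frac{7315283431}{330720} \approx -22119.0$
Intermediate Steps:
$Q{\left(f,E \right)} = \frac{57}{10} + \frac{E}{f}$ ($Q{\left(f,E \right)} = \frac{E}{f} - - \frac{57}{10} = \frac{E}{f} + \frac{57}{10} = \frac{57}{10} + \frac{E}{f}$)
$p{\left(g \right)} = - \frac{3}{8} + \frac{1}{16 g}$ ($p{\left(g \right)} = - \frac{3}{8} + \frac{1}{8 \left(g + g\right)} = - \frac{3}{8} + \frac{1}{8 \cdot 2 g} = - \frac{3}{8} + \frac{\frac{1}{2} \frac{1}{g}}{8} = - \frac{3}{8} + \frac{1}{16 g}$)
$-29329 + \left(\left(d + p{\left(-106 \right)}\right) + Q{\left(-39,62 \right)}\right) = -29329 + \left(\left(7206 + \frac{1 - -636}{16 \left(-106\right)}\right) + \left(\frac{57}{10} + \frac{62}{-39}\right)\right) = -29329 + \left(\left(7206 + \frac{1}{16} \left(- \frac{1}{106}\right) \left(1 + 636\right)\right) + \left(\frac{57}{10} + 62 \left(- \frac{1}{39}\right)\right)\right) = -29329 + \left(\left(7206 + \frac{1}{16} \left(- \frac{1}{106}\right) 637\right) + \left(\frac{57}{10} - \frac{62}{39}\right)\right) = -29329 + \left(\left(7206 - \frac{637}{1696}\right) + \frac{1603}{390}\right) = -29329 + \left(\frac{12220739}{1696} + \frac{1603}{390}\right) = -29329 + \frac{2384403449}{330720} = - \frac{7315283431}{330720}$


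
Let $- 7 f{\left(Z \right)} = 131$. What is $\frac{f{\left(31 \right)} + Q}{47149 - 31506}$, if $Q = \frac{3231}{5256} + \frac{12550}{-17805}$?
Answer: $- \frac{273742831}{227720907624} \approx -0.0012021$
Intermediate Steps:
$f{\left(Z \right)} = - \frac{131}{7}$ ($f{\left(Z \right)} = \left(- \frac{1}{7}\right) 131 = - \frac{131}{7}$)
$Q = - \frac{187441}{2079624}$ ($Q = 3231 \cdot \frac{1}{5256} + 12550 \left(- \frac{1}{17805}\right) = \frac{359}{584} - \frac{2510}{3561} = - \frac{187441}{2079624} \approx -0.090132$)
$\frac{f{\left(31 \right)} + Q}{47149 - 31506} = \frac{- \frac{131}{7} - \frac{187441}{2079624}}{47149 - 31506} = - \frac{273742831}{14557368 \cdot 15643} = \left(- \frac{273742831}{14557368}\right) \frac{1}{15643} = - \frac{273742831}{227720907624}$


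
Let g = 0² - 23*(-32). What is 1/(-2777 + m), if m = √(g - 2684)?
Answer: -2777/7713677 - 2*I*√487/7713677 ≈ -0.00036001 - 5.7218e-6*I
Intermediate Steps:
g = 736 (g = 0 + 736 = 736)
m = 2*I*√487 (m = √(736 - 2684) = √(-1948) = 2*I*√487 ≈ 44.136*I)
1/(-2777 + m) = 1/(-2777 + 2*I*√487)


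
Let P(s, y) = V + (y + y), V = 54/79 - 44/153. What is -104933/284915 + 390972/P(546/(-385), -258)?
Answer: -673535330820479/887810240495 ≈ -758.65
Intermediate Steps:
V = 4786/12087 (V = 54*(1/79) - 44*1/153 = 54/79 - 44/153 = 4786/12087 ≈ 0.39596)
P(s, y) = 4786/12087 + 2*y (P(s, y) = 4786/12087 + (y + y) = 4786/12087 + 2*y)
-104933/284915 + 390972/P(546/(-385), -258) = -104933/284915 + 390972/(4786/12087 + 2*(-258)) = -104933*1/284915 + 390972/(4786/12087 - 516) = -104933/284915 + 390972/(-6232106/12087) = -104933/284915 + 390972*(-12087/6232106) = -104933/284915 - 2362839282/3116053 = -673535330820479/887810240495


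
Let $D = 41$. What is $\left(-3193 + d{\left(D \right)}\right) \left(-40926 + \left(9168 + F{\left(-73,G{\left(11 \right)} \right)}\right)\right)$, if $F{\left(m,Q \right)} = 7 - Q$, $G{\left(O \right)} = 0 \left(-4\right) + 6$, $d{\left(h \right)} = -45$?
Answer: $102829166$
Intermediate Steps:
$G{\left(O \right)} = 6$ ($G{\left(O \right)} = 0 + 6 = 6$)
$\left(-3193 + d{\left(D \right)}\right) \left(-40926 + \left(9168 + F{\left(-73,G{\left(11 \right)} \right)}\right)\right) = \left(-3193 - 45\right) \left(-40926 + \left(9168 + \left(7 - 6\right)\right)\right) = - 3238 \left(-40926 + \left(9168 + \left(7 - 6\right)\right)\right) = - 3238 \left(-40926 + \left(9168 + 1\right)\right) = - 3238 \left(-40926 + 9169\right) = \left(-3238\right) \left(-31757\right) = 102829166$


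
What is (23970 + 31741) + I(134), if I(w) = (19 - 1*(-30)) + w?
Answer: 55894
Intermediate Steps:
I(w) = 49 + w (I(w) = (19 + 30) + w = 49 + w)
(23970 + 31741) + I(134) = (23970 + 31741) + (49 + 134) = 55711 + 183 = 55894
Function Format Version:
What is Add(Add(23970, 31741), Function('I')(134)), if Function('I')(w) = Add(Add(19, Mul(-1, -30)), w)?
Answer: 55894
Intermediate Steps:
Function('I')(w) = Add(49, w) (Function('I')(w) = Add(Add(19, 30), w) = Add(49, w))
Add(Add(23970, 31741), Function('I')(134)) = Add(Add(23970, 31741), Add(49, 134)) = Add(55711, 183) = 55894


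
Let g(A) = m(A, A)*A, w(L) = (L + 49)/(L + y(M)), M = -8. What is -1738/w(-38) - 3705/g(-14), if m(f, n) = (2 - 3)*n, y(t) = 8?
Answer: 932745/196 ≈ 4758.9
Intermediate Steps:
m(f, n) = -n
w(L) = (49 + L)/(8 + L) (w(L) = (L + 49)/(L + 8) = (49 + L)/(8 + L))
g(A) = -A² (g(A) = (-A)*A = -A²)
-1738/w(-38) - 3705/g(-14) = -1738*(8 - 38)/(49 - 38) - 3705/((-1*(-14)²)) = -1738/(11/(-30)) - 3705/((-1*196)) = -1738/((-1/30*11)) - 3705/(-196) = -1738/(-11/30) - 3705*(-1/196) = -1738*(-30/11) + 3705/196 = 4740 + 3705/196 = 932745/196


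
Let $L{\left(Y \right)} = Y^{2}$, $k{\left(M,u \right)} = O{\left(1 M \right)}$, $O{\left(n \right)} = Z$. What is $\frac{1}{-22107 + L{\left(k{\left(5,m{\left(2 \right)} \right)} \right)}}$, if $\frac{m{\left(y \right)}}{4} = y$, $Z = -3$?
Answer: $- \frac{1}{22098} \approx -4.5253 \cdot 10^{-5}$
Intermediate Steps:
$O{\left(n \right)} = -3$
$m{\left(y \right)} = 4 y$
$k{\left(M,u \right)} = -3$
$\frac{1}{-22107 + L{\left(k{\left(5,m{\left(2 \right)} \right)} \right)}} = \frac{1}{-22107 + \left(-3\right)^{2}} = \frac{1}{-22107 + 9} = \frac{1}{-22098} = - \frac{1}{22098}$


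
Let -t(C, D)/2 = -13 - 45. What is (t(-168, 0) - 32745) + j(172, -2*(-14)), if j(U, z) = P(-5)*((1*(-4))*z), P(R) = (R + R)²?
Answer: -43829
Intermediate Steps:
t(C, D) = 116 (t(C, D) = -2*(-13 - 45) = -2*(-58) = 116)
P(R) = 4*R² (P(R) = (2*R)² = 4*R²)
j(U, z) = -400*z (j(U, z) = (4*(-5)²)*((1*(-4))*z) = (4*25)*(-4*z) = 100*(-4*z) = -400*z)
(t(-168, 0) - 32745) + j(172, -2*(-14)) = (116 - 32745) - (-800)*(-14) = -32629 - 400*28 = -32629 - 11200 = -43829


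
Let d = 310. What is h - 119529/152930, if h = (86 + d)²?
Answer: 23981751351/152930 ≈ 1.5682e+5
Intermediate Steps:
h = 156816 (h = (86 + 310)² = 396² = 156816)
h - 119529/152930 = 156816 - 119529/152930 = 23981751351/152930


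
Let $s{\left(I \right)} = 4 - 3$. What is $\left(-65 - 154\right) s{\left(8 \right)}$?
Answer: $-219$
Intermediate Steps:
$s{\left(I \right)} = 1$
$\left(-65 - 154\right) s{\left(8 \right)} = \left(-65 - 154\right) 1 = \left(-219\right) 1 = -219$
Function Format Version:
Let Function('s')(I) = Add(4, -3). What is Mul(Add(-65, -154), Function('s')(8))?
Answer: -219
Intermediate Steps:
Function('s')(I) = 1
Mul(Add(-65, -154), Function('s')(8)) = Mul(Add(-65, -154), 1) = Mul(-219, 1) = -219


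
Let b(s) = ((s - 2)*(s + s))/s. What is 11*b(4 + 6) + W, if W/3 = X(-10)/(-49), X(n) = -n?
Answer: 8594/49 ≈ 175.39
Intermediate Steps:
b(s) = -4 + 2*s (b(s) = ((-2 + s)*(2*s))/s = (2*s*(-2 + s))/s = -4 + 2*s)
W = -30/49 (W = 3*(-1*(-10)/(-49)) = 3*(10*(-1/49)) = 3*(-10/49) = -30/49 ≈ -0.61224)
11*b(4 + 6) + W = 11*(-4 + 2*(4 + 6)) - 30/49 = 11*(-4 + 2*10) - 30/49 = 11*(-4 + 20) - 30/49 = 11*16 - 30/49 = 176 - 30/49 = 8594/49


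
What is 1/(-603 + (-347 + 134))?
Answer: -1/816 ≈ -0.0012255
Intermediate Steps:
1/(-603 + (-347 + 134)) = 1/(-603 - 213) = 1/(-816) = -1/816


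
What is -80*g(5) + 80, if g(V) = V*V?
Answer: -1920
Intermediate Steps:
g(V) = V**2
-80*g(5) + 80 = -80*5**2 + 80 = -80*25 + 80 = -2000 + 80 = -1920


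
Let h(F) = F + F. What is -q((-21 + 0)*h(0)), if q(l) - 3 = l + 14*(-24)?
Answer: 333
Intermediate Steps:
h(F) = 2*F
q(l) = -333 + l (q(l) = 3 + (l + 14*(-24)) = 3 + (l - 336) = 3 + (-336 + l) = -333 + l)
-q((-21 + 0)*h(0)) = -(-333 + (-21 + 0)*(2*0)) = -(-333 - 21*0) = -(-333 + 0) = -1*(-333) = 333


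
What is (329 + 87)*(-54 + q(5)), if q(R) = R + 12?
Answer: -15392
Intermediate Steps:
q(R) = 12 + R
(329 + 87)*(-54 + q(5)) = (329 + 87)*(-54 + (12 + 5)) = 416*(-54 + 17) = 416*(-37) = -15392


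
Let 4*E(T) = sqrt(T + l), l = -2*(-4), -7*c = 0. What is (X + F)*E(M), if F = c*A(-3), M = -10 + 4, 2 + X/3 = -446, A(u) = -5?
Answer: -336*sqrt(2) ≈ -475.18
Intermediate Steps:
c = 0 (c = -1/7*0 = 0)
X = -1344 (X = -6 + 3*(-446) = -6 - 1338 = -1344)
l = 8
M = -6
E(T) = sqrt(8 + T)/4 (E(T) = sqrt(T + 8)/4 = sqrt(8 + T)/4)
F = 0 (F = 0*(-5) = 0)
(X + F)*E(M) = (-1344 + 0)*(sqrt(8 - 6)/4) = -336*sqrt(2)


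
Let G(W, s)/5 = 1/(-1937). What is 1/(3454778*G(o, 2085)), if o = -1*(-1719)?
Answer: -1937/17273890 ≈ -0.00011213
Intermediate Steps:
o = 1719
G(W, s) = -5/1937 (G(W, s) = 5/(-1937) = 5*(-1/1937) = -5/1937)
1/(3454778*G(o, 2085)) = 1/(3454778*(-5/1937)) = (1/3454778)*(-1937/5) = -1937/17273890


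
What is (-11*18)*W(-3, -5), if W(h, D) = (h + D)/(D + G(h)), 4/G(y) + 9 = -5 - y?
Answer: -17424/59 ≈ -295.32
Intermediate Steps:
G(y) = 4/(-14 - y) (G(y) = 4/(-9 + (-5 - y)) = 4/(-14 - y))
W(h, D) = (D + h)/(D - 4/(14 + h)) (W(h, D) = (h + D)/(D - 4/(14 + h)) = (D + h)/(D - 4/(14 + h)))
(-11*18)*W(-3, -5) = (-11*18)*((14 - 3)*(-5 - 3)/(-4 - 5*(14 - 3))) = -198*11*(-8)/(-4 - 5*11) = -198*11*(-8)/(-4 - 55) = -198*11*(-8)/(-59) = -(-198)*11*(-8)/59 = -198*88/59 = -17424/59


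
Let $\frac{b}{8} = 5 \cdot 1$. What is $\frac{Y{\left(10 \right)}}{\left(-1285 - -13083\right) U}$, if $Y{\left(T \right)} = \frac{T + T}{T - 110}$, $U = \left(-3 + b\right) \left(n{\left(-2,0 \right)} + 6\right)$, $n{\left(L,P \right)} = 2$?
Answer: $- \frac{1}{17461040} \approx -5.727 \cdot 10^{-8}$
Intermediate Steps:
$b = 40$ ($b = 8 \cdot 5 \cdot 1 = 8 \cdot 5 = 40$)
$U = 296$ ($U = \left(-3 + 40\right) \left(2 + 6\right) = 37 \cdot 8 = 296$)
$Y{\left(T \right)} = \frac{2 T}{-110 + T}$
$\frac{Y{\left(10 \right)}}{\left(-1285 - -13083\right) U} = \frac{2 \cdot 10 \frac{1}{-110 + 10}}{\left(-1285 - -13083\right) 296} = \frac{2 \cdot 10 \frac{1}{-100}}{\left(-1285 + 13083\right) 296} = \frac{2 \cdot 10 \left(- \frac{1}{100}\right)}{11798 \cdot 296} = - \frac{1}{5 \cdot 3492208} = \left(- \frac{1}{5}\right) \frac{1}{3492208} = - \frac{1}{17461040}$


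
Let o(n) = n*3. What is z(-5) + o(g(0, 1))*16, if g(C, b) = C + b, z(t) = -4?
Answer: 44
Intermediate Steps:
o(n) = 3*n
z(-5) + o(g(0, 1))*16 = -4 + (3*(0 + 1))*16 = -4 + (3*1)*16 = -4 + 3*16 = -4 + 48 = 44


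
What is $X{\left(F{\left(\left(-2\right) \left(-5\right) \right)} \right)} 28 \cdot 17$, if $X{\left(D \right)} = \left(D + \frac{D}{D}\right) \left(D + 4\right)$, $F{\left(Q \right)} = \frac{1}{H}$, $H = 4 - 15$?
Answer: $\frac{204680}{121} \approx 1691.6$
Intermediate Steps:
$H = -11$ ($H = 4 - 15 = -11$)
$F{\left(Q \right)} = - \frac{1}{11}$ ($F{\left(Q \right)} = \frac{1}{-11} = - \frac{1}{11}$)
$X{\left(D \right)} = \left(1 + D\right) \left(4 + D\right)$ ($X{\left(D \right)} = \left(D + 1\right) \left(4 + D\right) = \left(1 + D\right) \left(4 + D\right)$)
$X{\left(F{\left(\left(-2\right) \left(-5\right) \right)} \right)} 28 \cdot 17 = \left(4 + \left(- \frac{1}{11}\right)^{2} + 5 \left(- \frac{1}{11}\right)\right) 28 \cdot 17 = \left(4 + \frac{1}{121} - \frac{5}{11}\right) 28 \cdot 17 = \frac{430}{121} \cdot 28 \cdot 17 = \frac{12040}{121} \cdot 17 = \frac{204680}{121}$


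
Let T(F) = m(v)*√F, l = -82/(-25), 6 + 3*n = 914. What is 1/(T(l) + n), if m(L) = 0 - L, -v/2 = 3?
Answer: 17025/5146258 - 135*√82/10292516 ≈ 0.0031895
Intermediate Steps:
n = 908/3 (n = -2 + (⅓)*914 = -2 + 914/3 = 908/3 ≈ 302.67)
v = -6 (v = -2*3 = -6)
m(L) = -L
l = 82/25 (l = -82*(-1/25) = 82/25 ≈ 3.2800)
T(F) = 6*√F (T(F) = (-1*(-6))*√F = 6*√F)
1/(T(l) + n) = 1/(6*√(82/25) + 908/3) = 1/(6*(√82/5) + 908/3) = 1/(6*√82/5 + 908/3) = 1/(908/3 + 6*√82/5)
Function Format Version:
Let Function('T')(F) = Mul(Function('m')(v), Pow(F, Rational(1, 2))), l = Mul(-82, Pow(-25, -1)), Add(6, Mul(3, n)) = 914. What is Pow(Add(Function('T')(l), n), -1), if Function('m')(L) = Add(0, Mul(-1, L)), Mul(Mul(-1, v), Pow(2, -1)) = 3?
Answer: Add(Rational(17025, 5146258), Mul(Rational(-135, 10292516), Pow(82, Rational(1, 2)))) ≈ 0.0031895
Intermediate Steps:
n = Rational(908, 3) (n = Add(-2, Mul(Rational(1, 3), 914)) = Add(-2, Rational(914, 3)) = Rational(908, 3) ≈ 302.67)
v = -6 (v = Mul(-2, 3) = -6)
Function('m')(L) = Mul(-1, L)
l = Rational(82, 25) (l = Mul(-82, Rational(-1, 25)) = Rational(82, 25) ≈ 3.2800)
Function('T')(F) = Mul(6, Pow(F, Rational(1, 2))) (Function('T')(F) = Mul(Mul(-1, -6), Pow(F, Rational(1, 2))) = Mul(6, Pow(F, Rational(1, 2))))
Pow(Add(Function('T')(l), n), -1) = Pow(Add(Mul(6, Pow(Rational(82, 25), Rational(1, 2))), Rational(908, 3)), -1) = Pow(Add(Mul(6, Mul(Rational(1, 5), Pow(82, Rational(1, 2)))), Rational(908, 3)), -1) = Pow(Add(Mul(Rational(6, 5), Pow(82, Rational(1, 2))), Rational(908, 3)), -1) = Pow(Add(Rational(908, 3), Mul(Rational(6, 5), Pow(82, Rational(1, 2)))), -1)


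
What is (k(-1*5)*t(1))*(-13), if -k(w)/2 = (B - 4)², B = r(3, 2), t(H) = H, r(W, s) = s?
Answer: 104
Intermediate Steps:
B = 2
k(w) = -8 (k(w) = -2*(2 - 4)² = -2*(-2)² = -2*4 = -8)
(k(-1*5)*t(1))*(-13) = -8*1*(-13) = -8*(-13) = 104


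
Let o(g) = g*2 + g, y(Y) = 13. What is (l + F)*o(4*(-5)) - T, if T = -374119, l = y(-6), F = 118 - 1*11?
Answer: 366919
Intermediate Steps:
o(g) = 3*g (o(g) = 2*g + g = 3*g)
F = 107 (F = 118 - 11 = 107)
l = 13
(l + F)*o(4*(-5)) - T = (13 + 107)*(3*(4*(-5))) - 1*(-374119) = 120*(3*(-20)) + 374119 = 120*(-60) + 374119 = -7200 + 374119 = 366919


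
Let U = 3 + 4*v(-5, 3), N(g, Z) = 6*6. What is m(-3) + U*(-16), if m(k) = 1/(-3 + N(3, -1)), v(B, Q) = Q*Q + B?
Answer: -10031/33 ≈ -303.97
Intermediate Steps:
N(g, Z) = 36
v(B, Q) = B + Q² (v(B, Q) = Q² + B = B + Q²)
U = 19 (U = 3 + 4*(-5 + 3²) = 3 + 4*(-5 + 9) = 3 + 4*4 = 3 + 16 = 19)
m(k) = 1/33 (m(k) = 1/(-3 + 36) = 1/33)
m(-3) + U*(-16) = 1/33 + 19*(-16) = 1/33 - 304 = -10031/33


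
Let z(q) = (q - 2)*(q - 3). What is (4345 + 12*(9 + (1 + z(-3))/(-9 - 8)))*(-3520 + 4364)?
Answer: 63577676/17 ≈ 3.7399e+6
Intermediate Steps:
z(q) = (-3 + q)*(-2 + q) (z(q) = (-2 + q)*(-3 + q) = (-3 + q)*(-2 + q))
(4345 + 12*(9 + (1 + z(-3))/(-9 - 8)))*(-3520 + 4364) = (4345 + 12*(9 + (1 + (6 + (-3)² - 5*(-3)))/(-9 - 8)))*(-3520 + 4364) = (4345 + 12*(9 + (1 + (6 + 9 + 15))/(-17)))*844 = (4345 + 12*(9 + (1 + 30)*(-1/17)))*844 = (4345 + 12*(9 + 31*(-1/17)))*844 = (4345 + 12*(9 - 31/17))*844 = (4345 + 12*(122/17))*844 = (4345 + 1464/17)*844 = (75329/17)*844 = 63577676/17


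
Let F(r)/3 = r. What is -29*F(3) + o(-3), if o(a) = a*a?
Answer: -252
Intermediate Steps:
o(a) = a**2
F(r) = 3*r
-29*F(3) + o(-3) = -87*3 + (-3)**2 = -29*9 + 9 = -261 + 9 = -252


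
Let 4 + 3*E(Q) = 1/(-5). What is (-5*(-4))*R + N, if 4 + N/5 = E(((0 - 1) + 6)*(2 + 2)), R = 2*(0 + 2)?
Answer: 53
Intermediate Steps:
R = 4 (R = 2*2 = 4)
E(Q) = -7/5 (E(Q) = -4/3 + (1/(-5))/3 = -4/3 + (1*(-⅕))/3 = -4/3 + (⅓)*(-⅕) = -4/3 - 1/15 = -7/5)
N = -27 (N = -20 + 5*(-7/5) = -20 - 7 = -27)
(-5*(-4))*R + N = -5*(-4)*4 - 27 = 20*4 - 27 = 80 - 27 = 53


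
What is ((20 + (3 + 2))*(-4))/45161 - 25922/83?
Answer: -1170671742/3748363 ≈ -312.32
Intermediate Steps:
((20 + (3 + 2))*(-4))/45161 - 25922/83 = ((20 + 5)*(-4))*(1/45161) - 25922*1/83 = (25*(-4))*(1/45161) - 25922/83 = -100*1/45161 - 25922/83 = -100/45161 - 25922/83 = -1170671742/3748363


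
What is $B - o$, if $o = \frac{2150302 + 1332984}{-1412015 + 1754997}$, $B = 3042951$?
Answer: $\frac{521836968298}{171491} \approx 3.0429 \cdot 10^{6}$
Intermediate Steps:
$o = \frac{1741643}{171491}$ ($o = \frac{3483286}{342982} = 3483286 \cdot \frac{1}{342982} = \frac{1741643}{171491} \approx 10.156$)
$B - o = 3042951 - \frac{1741643}{171491} = \frac{521836968298}{171491}$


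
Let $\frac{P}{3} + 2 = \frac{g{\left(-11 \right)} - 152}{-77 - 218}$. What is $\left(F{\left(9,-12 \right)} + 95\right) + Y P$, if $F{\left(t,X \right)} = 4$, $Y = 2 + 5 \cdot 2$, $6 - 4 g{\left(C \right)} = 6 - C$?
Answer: $\frac{13536}{295} \approx 45.885$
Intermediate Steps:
$g{\left(C \right)} = \frac{C}{4}$ ($g{\left(C \right)} = \frac{3}{2} - \frac{6 - C}{4} = \frac{3}{2} + \left(- \frac{3}{2} + \frac{C}{4}\right) = \frac{C}{4}$)
$Y = 12$ ($Y = 2 + 10 = 12$)
$P = - \frac{5223}{1180}$ ($P = -6 + 3 \frac{\frac{1}{4} \left(-11\right) - 152}{-77 - 218} = -6 + 3 \frac{- \frac{11}{4} - 152}{-295} = -6 + 3 \left(\left(- \frac{619}{4}\right) \left(- \frac{1}{295}\right)\right) = -6 + 3 \cdot \frac{619}{1180} = -6 + \frac{1857}{1180} = - \frac{5223}{1180} \approx -4.4263$)
$\left(F{\left(9,-12 \right)} + 95\right) + Y P = \left(4 + 95\right) + 12 \left(- \frac{5223}{1180}\right) = 99 - \frac{15669}{295} = \frac{13536}{295}$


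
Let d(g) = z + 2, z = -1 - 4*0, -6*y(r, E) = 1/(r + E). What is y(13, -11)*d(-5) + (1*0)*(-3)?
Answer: -1/12 ≈ -0.083333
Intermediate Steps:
y(r, E) = -1/(6*(E + r)) (y(r, E) = -1/(6*(r + E)) = -1/(6*(E + r)))
z = -1 (z = -1 + 0 = -1)
d(g) = 1 (d(g) = -1 + 2 = 1)
y(13, -11)*d(-5) + (1*0)*(-3) = -1/(6*(-11) + 6*13)*1 + (1*0)*(-3) = -1/(-66 + 78)*1 + 0*(-3) = -1/12*1 + 0 = -1/12 + 0 = -1/12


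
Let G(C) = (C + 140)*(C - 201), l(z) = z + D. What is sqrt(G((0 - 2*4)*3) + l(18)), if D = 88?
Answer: I*sqrt(25994) ≈ 161.23*I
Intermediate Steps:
l(z) = 88 + z (l(z) = z + 88 = 88 + z)
G(C) = (-201 + C)*(140 + C) (G(C) = (140 + C)*(-201 + C) = (-201 + C)*(140 + C))
sqrt(G((0 - 2*4)*3) + l(18)) = sqrt((-28140 + ((0 - 2*4)*3)**2 - 61*(0 - 2*4)*3) + (88 + 18)) = sqrt((-28140 + ((0 - 8)*3)**2 - 61*(0 - 8)*3) + 106) = sqrt((-28140 + (-8*3)**2 - (-488)*3) + 106) = sqrt((-28140 + (-24)**2 - 61*(-24)) + 106) = sqrt((-28140 + 576 + 1464) + 106) = sqrt(-26100 + 106) = sqrt(-25994) = I*sqrt(25994)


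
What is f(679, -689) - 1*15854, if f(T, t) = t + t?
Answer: -17232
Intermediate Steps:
f(T, t) = 2*t
f(679, -689) - 1*15854 = 2*(-689) - 1*15854 = -1378 - 15854 = -17232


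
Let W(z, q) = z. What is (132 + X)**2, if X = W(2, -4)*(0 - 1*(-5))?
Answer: 20164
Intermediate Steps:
X = 10 (X = 2*(0 - 1*(-5)) = 2*(0 + 5) = 2*5 = 10)
(132 + X)**2 = (132 + 10)**2 = 142**2 = 20164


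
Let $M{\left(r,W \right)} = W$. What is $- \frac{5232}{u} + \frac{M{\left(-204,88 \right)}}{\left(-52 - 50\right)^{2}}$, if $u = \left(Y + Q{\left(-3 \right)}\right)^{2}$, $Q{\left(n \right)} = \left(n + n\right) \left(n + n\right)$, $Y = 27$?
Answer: $- \frac{500782}{382347} \approx -1.3098$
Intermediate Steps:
$Q{\left(n \right)} = 4 n^{2}$ ($Q{\left(n \right)} = 2 n 2 n = 4 n^{2}$)
$u = 3969$ ($u = \left(27 + 4 \left(-3\right)^{2}\right)^{2} = \left(27 + 4 \cdot 9\right)^{2} = \left(27 + 36\right)^{2} = 63^{2} = 3969$)
$- \frac{5232}{u} + \frac{M{\left(-204,88 \right)}}{\left(-52 - 50\right)^{2}} = - \frac{5232}{3969} + \frac{88}{\left(-52 - 50\right)^{2}} = \left(-5232\right) \frac{1}{3969} + \frac{88}{\left(-102\right)^{2}} = - \frac{1744}{1323} + \frac{88}{10404} = - \frac{1744}{1323} + 88 \cdot \frac{1}{10404} = - \frac{1744}{1323} + \frac{22}{2601} = - \frac{500782}{382347}$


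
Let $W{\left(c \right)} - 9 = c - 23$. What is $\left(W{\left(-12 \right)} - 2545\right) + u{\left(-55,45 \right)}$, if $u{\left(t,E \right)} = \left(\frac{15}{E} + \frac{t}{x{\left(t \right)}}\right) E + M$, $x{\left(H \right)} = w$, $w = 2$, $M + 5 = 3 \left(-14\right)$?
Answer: $- \frac{7681}{2} \approx -3840.5$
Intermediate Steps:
$M = -47$ ($M = -5 + 3 \left(-14\right) = -5 - 42 = -47$)
$x{\left(H \right)} = 2$
$u{\left(t,E \right)} = -47 + E \left(\frac{t}{2} + \frac{15}{E}\right)$ ($u{\left(t,E \right)} = \left(\frac{15}{E} + \frac{t}{2}\right) E - 47 = \left(\frac{t}{2} + \frac{15}{E}\right) E - 47 = E \left(\frac{t}{2} + \frac{15}{E}\right) - 47 = -47 + E \left(\frac{t}{2} + \frac{15}{E}\right)$)
$W{\left(c \right)} = -14 + c$ ($W{\left(c \right)} = 9 + \left(c - 23\right) = 9 + \left(-23 + c\right) = -14 + c$)
$\left(W{\left(-12 \right)} - 2545\right) + u{\left(-55,45 \right)} = \left(\left(-14 - 12\right) - 2545\right) + \left(-32 + \frac{1}{2} \cdot 45 \left(-55\right)\right) = \left(-26 - 2545\right) - \frac{2539}{2} = -2571 - \frac{2539}{2} = - \frac{7681}{2}$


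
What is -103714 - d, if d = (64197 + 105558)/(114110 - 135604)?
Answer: -2229058961/21494 ≈ -1.0371e+5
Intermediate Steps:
d = -169755/21494 (d = 169755/(-21494) = 169755*(-1/21494) = -169755/21494 ≈ -7.8978)
-103714 - d = -103714 - 1*(-169755/21494) = -103714 + 169755/21494 = -2229058961/21494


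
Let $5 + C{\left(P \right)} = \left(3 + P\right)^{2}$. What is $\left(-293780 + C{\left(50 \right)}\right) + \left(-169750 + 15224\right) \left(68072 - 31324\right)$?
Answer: $-5678812424$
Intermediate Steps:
$C{\left(P \right)} = -5 + \left(3 + P\right)^{2}$
$\left(-293780 + C{\left(50 \right)}\right) + \left(-169750 + 15224\right) \left(68072 - 31324\right) = \left(-293780 - \left(5 - \left(3 + 50\right)^{2}\right)\right) + \left(-169750 + 15224\right) \left(68072 - 31324\right) = \left(-293780 - \left(5 - 53^{2}\right)\right) - 5678521448 = \left(-293780 + \left(-5 + 2809\right)\right) - 5678521448 = \left(-293780 + 2804\right) - 5678521448 = -290976 - 5678521448 = -5678812424$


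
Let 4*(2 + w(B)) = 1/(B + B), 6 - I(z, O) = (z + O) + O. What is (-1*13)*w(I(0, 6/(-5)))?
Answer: 8671/336 ≈ 25.807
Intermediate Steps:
I(z, O) = 6 - z - 2*O (I(z, O) = 6 - ((z + O) + O) = 6 - ((O + z) + O) = 6 - (z + 2*O) = 6 + (-z - 2*O) = 6 - z - 2*O)
w(B) = -2 + 1/(8*B) (w(B) = -2 + 1/(4*(B + B)) = -2 + 1/(4*((2*B))) = -2 + (1/(2*B))/4 = -2 + 1/(8*B))
(-1*13)*w(I(0, 6/(-5))) = (-1*13)*(-2 + 1/(8*(6 - 1*0 - 12/(-5)))) = -13*(-2 + 1/(8*(6 + 0 - 12*(-1)/5))) = -13*(-2 + 1/(8*(6 + 0 - 2*(-6/5)))) = -13*(-2 + 1/(8*(6 + 0 + 12/5))) = -13*(-2 + 1/(8*(42/5))) = -13*(-2 + (⅛)*(5/42)) = -13*(-2 + 5/336) = -13*(-667/336) = 8671/336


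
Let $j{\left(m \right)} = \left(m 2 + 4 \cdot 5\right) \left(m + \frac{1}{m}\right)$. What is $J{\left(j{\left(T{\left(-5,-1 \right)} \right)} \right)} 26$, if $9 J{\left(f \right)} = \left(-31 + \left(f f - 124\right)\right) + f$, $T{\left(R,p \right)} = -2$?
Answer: $\frac{36530}{9} \approx 4058.9$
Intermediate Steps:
$j{\left(m \right)} = \left(20 + 2 m\right) \left(m + \frac{1}{m}\right)$ ($j{\left(m \right)} = \left(2 m + 20\right) \left(m + \frac{1}{m}\right) = \left(20 + 2 m\right) \left(m + \frac{1}{m}\right)$)
$J{\left(f \right)} = - \frac{155}{9} + \frac{f}{9} + \frac{f^{2}}{9}$ ($J{\left(f \right)} = \frac{\left(-31 + \left(f f - 124\right)\right) + f}{9} = \frac{\left(-31 + \left(f^{2} - 124\right)\right) + f}{9} = \frac{\left(-31 + \left(-124 + f^{2}\right)\right) + f}{9} = \frac{\left(-155 + f^{2}\right) + f}{9} = \frac{-155 + f + f^{2}}{9} = - \frac{155}{9} + \frac{f}{9} + \frac{f^{2}}{9}$)
$J{\left(j{\left(T{\left(-5,-1 \right)} \right)} \right)} 26 = \left(- \frac{155}{9} + \frac{2 + 2 \left(-2\right)^{2} + 20 \left(-2\right) + \frac{20}{-2}}{9} + \frac{\left(2 + 2 \left(-2\right)^{2} + 20 \left(-2\right) + \frac{20}{-2}\right)^{2}}{9}\right) 26 = \left(- \frac{155}{9} + \frac{2 + 2 \cdot 4 - 40 + 20 \left(- \frac{1}{2}\right)}{9} + \frac{\left(2 + 2 \cdot 4 - 40 + 20 \left(- \frac{1}{2}\right)\right)^{2}}{9}\right) 26 = \left(- \frac{155}{9} + \frac{2 + 8 - 40 - 10}{9} + \frac{\left(2 + 8 - 40 - 10\right)^{2}}{9}\right) 26 = \left(- \frac{155}{9} + \frac{1}{9} \left(-40\right) + \frac{\left(-40\right)^{2}}{9}\right) 26 = \left(- \frac{155}{9} - \frac{40}{9} + \frac{1}{9} \cdot 1600\right) 26 = \left(- \frac{155}{9} - \frac{40}{9} + \frac{1600}{9}\right) 26 = \frac{1405}{9} \cdot 26 = \frac{36530}{9}$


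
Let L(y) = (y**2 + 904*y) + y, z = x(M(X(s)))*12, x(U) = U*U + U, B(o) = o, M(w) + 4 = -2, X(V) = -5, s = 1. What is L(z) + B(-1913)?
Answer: 453487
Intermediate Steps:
M(w) = -6 (M(w) = -4 - 2 = -6)
x(U) = U + U**2 (x(U) = U**2 + U = U + U**2)
z = 360 (z = -6*(1 - 6)*12 = -6*(-5)*12 = 30*12 = 360)
L(y) = y**2 + 905*y
L(z) + B(-1913) = 360*(905 + 360) - 1913 = 360*1265 - 1913 = 455400 - 1913 = 453487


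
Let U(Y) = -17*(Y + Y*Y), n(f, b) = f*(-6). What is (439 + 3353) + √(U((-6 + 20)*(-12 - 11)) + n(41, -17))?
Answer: 3792 + 10*I*√17574 ≈ 3792.0 + 1325.7*I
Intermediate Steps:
n(f, b) = -6*f
U(Y) = -17*Y - 17*Y² (U(Y) = -17*(Y + Y²) = -17*Y - 17*Y²)
(439 + 3353) + √(U((-6 + 20)*(-12 - 11)) + n(41, -17)) = (439 + 3353) + √(-17*(-6 + 20)*(-12 - 11)*(1 + (-6 + 20)*(-12 - 11)) - 6*41) = 3792 + √(-17*14*(-23)*(1 + 14*(-23)) - 246) = 3792 + √(-17*(-322)*(1 - 322) - 246) = 3792 + √(-17*(-322)*(-321) - 246) = 3792 + √(-1757154 - 246) = 3792 + √(-1757400) = 3792 + 10*I*√17574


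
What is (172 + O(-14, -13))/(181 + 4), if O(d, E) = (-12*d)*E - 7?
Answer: -2019/185 ≈ -10.914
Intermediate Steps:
O(d, E) = -7 - 12*E*d (O(d, E) = -12*E*d - 7 = -7 - 12*E*d)
(172 + O(-14, -13))/(181 + 4) = (172 + (-7 - 12*(-13)*(-14)))/(181 + 4) = (172 + (-7 - 2184))/185 = (172 - 2191)*(1/185) = -2019*1/185 = -2019/185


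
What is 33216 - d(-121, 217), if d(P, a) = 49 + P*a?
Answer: 59424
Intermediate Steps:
33216 - d(-121, 217) = 33216 - (49 - 121*217) = 33216 - (49 - 26257) = 33216 - 1*(-26208) = 33216 + 26208 = 59424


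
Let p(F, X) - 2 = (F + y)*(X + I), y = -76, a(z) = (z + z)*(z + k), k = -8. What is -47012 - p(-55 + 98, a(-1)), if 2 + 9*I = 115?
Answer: -138017/3 ≈ -46006.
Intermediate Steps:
a(z) = 2*z*(-8 + z) (a(z) = (z + z)*(z - 8) = (2*z)*(-8 + z) = 2*z*(-8 + z))
I = 113/9 (I = -2/9 + (⅑)*115 = -2/9 + 115/9 = 113/9 ≈ 12.556)
p(F, X) = 2 + (-76 + F)*(113/9 + X) (p(F, X) = 2 + (F - 76)*(X + 113/9) = 2 + (-76 + F)*(113/9 + X))
-47012 - p(-55 + 98, a(-1)) = -47012 - (-8570/9 - 152*(-1)*(-8 - 1) + 113*(-55 + 98)/9 + (-55 + 98)*(2*(-1)*(-8 - 1))) = -47012 - (-8570/9 - 152*(-1)*(-9) + (113/9)*43 + 43*(2*(-1)*(-9))) = -47012 - (-8570/9 - 76*18 + 4859/9 + 43*18) = -47012 - (-8570/9 - 1368 + 4859/9 + 774) = -47012 - 1*(-3019/3) = -47012 + 3019/3 = -138017/3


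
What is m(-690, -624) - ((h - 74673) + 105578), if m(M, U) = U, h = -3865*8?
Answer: -609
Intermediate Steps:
h = -30920
m(-690, -624) - ((h - 74673) + 105578) = -624 - ((-30920 - 74673) + 105578) = -624 - (-105593 + 105578) = -624 - 1*(-15) = -624 + 15 = -609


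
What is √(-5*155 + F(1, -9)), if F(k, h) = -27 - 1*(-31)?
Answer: I*√771 ≈ 27.767*I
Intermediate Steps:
F(k, h) = 4 (F(k, h) = -27 + 31 = 4)
√(-5*155 + F(1, -9)) = √(-5*155 + 4) = √(-775 + 4) = √(-771) = I*√771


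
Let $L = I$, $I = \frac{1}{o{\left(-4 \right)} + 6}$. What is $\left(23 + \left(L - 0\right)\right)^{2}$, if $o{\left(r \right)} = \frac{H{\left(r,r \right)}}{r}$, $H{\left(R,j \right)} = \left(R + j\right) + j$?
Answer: $\frac{43264}{81} \approx 534.12$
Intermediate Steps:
$H{\left(R,j \right)} = R + 2 j$
$o{\left(r \right)} = 3$ ($o{\left(r \right)} = \frac{r + 2 r}{r} = \frac{3 r}{r} = 3$)
$I = \frac{1}{9}$ ($I = \frac{1}{3 + 6} = \frac{1}{9} \approx 0.11111$)
$L = \frac{1}{9} \approx 0.11111$
$\left(23 + \left(L - 0\right)\right)^{2} = \left(23 + \left(\frac{1}{9} - 0\right)\right)^{2} = \left(23 + \left(\frac{1}{9} + 0\right)\right)^{2} = \left(23 + \frac{1}{9}\right)^{2} = \left(\frac{208}{9}\right)^{2} = \frac{43264}{81}$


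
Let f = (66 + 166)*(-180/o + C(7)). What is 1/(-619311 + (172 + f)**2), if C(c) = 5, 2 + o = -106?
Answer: 9/21010537 ≈ 4.2836e-7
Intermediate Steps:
o = -108 (o = -2 - 106 = -108)
f = 4640/3 (f = (66 + 166)*(-180/(-108) + 5) = 232*(-180*(-1/108) + 5) = 232*(5/3 + 5) = 232*(20/3) = 4640/3 ≈ 1546.7)
1/(-619311 + (172 + f)**2) = 1/(-619311 + (172 + 4640/3)**2) = 1/(-619311 + (5156/3)**2) = 1/(-619311 + 26584336/9) = 1/(21010537/9) = 9/21010537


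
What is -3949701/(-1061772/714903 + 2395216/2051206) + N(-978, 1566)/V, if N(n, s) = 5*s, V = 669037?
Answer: 215277305685967194425477/17304493069335356 ≈ 1.2441e+7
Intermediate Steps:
-3949701/(-1061772/714903 + 2395216/2051206) + N(-978, 1566)/V = -3949701/(-1061772/714903 + 2395216/2051206) + (5*1566)/669037 = -3949701/(-1061772*1/714903 + 2395216*(1/2051206)) + 7830*(1/669037) = -3949701/(-353924/238301 + 1197608/1025603) + 7830/669037 = -3949701/(-77594332164/244402220503) + 7830/669037 = -3949701*(-244402220503/77594332164) + 7830/669037 = 321771898240973201/25864777388 + 7830/669037 = 215277305685967194425477/17304493069335356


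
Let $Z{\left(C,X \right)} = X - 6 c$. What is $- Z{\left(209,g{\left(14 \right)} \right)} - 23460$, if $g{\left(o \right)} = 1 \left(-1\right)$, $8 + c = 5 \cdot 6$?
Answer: $-23327$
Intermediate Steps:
$c = 22$ ($c = -8 + 5 \cdot 6 = -8 + 30 = 22$)
$g{\left(o \right)} = -1$
$Z{\left(C,X \right)} = -132 + X$ ($Z{\left(C,X \right)} = X - 132 = -132 + X$)
$- Z{\left(209,g{\left(14 \right)} \right)} - 23460 = - (-132 - 1) - 23460 = \left(-1\right) \left(-133\right) - 23460 = 133 - 23460 = -23327$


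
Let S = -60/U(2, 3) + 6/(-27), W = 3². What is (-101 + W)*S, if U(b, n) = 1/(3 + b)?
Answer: 248584/9 ≈ 27620.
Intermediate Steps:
W = 9
S = -2702/9 (S = -60/(1/(3 + 2)) + 6/(-27) = -60/(1/5) + 6*(-1/27) = -60/⅕ - 2/9 = -60*5 - 2/9 = -300 - 2/9 = -2702/9 ≈ -300.22)
(-101 + W)*S = (-101 + 9)*(-2702/9) = -92*(-2702/9) = 248584/9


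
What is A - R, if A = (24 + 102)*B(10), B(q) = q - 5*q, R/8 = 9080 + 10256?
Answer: -159728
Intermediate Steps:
R = 154688 (R = 8*(9080 + 10256) = 8*19336 = 154688)
B(q) = -4*q
A = -5040 (A = (24 + 102)*(-4*10) = 126*(-40) = -5040)
A - R = -5040 - 1*154688 = -5040 - 154688 = -159728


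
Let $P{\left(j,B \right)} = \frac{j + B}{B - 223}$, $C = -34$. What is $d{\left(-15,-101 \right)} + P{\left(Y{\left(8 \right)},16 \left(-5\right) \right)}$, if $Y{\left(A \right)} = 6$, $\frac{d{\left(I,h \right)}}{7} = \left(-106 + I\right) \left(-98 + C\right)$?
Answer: $\frac{33876686}{303} \approx 1.118 \cdot 10^{5}$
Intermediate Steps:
$d{\left(I,h \right)} = 97944 - 924 I$ ($d{\left(I,h \right)} = 7 \left(-106 + I\right) \left(-98 - 34\right) = 7 \left(-106 + I\right) \left(-132\right) = 7 \left(13992 - 132 I\right) = 97944 - 924 I$)
$P{\left(j,B \right)} = \frac{B + j}{-223 + B}$
$d{\left(-15,-101 \right)} + P{\left(Y{\left(8 \right)},16 \left(-5\right) \right)} = \left(97944 - -13860\right) + \frac{16 \left(-5\right) + 6}{-223 + 16 \left(-5\right)} = \left(97944 + 13860\right) + \frac{-80 + 6}{-223 - 80} = 111804 + \frac{1}{-303} \left(-74\right) = 111804 - - \frac{74}{303} = 111804 + \frac{74}{303} = \frac{33876686}{303}$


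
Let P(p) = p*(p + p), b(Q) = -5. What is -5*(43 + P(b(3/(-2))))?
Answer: -465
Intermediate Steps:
P(p) = 2*p**2 (P(p) = p*(2*p) = 2*p**2)
-5*(43 + P(b(3/(-2)))) = -5*(43 + 2*(-5)**2) = -5*(43 + 2*25) = -5*(43 + 50) = -5*93 = -465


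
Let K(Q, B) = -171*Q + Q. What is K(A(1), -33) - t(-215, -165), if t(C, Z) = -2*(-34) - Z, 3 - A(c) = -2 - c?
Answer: -1253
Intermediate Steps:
A(c) = 5 + c (A(c) = 3 - (-2 - c) = 3 + (2 + c) = 5 + c)
t(C, Z) = 68 - Z
K(Q, B) = -170*Q
K(A(1), -33) - t(-215, -165) = -170*(5 + 1) - (68 - 1*(-165)) = -170*6 - (68 + 165) = -1020 - 1*233 = -1020 - 233 = -1253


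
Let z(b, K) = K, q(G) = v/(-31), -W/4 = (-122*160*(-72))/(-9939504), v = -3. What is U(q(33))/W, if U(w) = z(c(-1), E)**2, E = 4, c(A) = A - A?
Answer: 207073/7320 ≈ 28.289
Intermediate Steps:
c(A) = 0
W = 117120/207073 (W = -4*-122*160*(-72)/(-9939504) = -4*(-19520*(-72))*(-1)/9939504 = -5621760*(-1)/9939504 = -4*(-29280/207073) = 117120/207073 ≈ 0.56560)
q(G) = 3/31 (q(G) = -3/(-31) = -3*(-1/31) = 3/31)
U(w) = 16 (U(w) = 4**2 = 16)
U(q(33))/W = 16/(117120/207073) = 16*(207073/117120) = 207073/7320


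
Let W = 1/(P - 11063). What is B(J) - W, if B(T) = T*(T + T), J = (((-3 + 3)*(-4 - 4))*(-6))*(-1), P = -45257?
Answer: 1/56320 ≈ 1.7756e-5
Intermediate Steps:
J = 0 (J = ((0*(-8))*(-6))*(-1) = (0*(-6))*(-1) = 0*(-1) = 0)
W = -1/56320 (W = 1/(-45257 - 11063) = 1/(-56320) = -1/56320 ≈ -1.7756e-5)
B(T) = 2*T² (B(T) = T*(2*T) = 2*T²)
B(J) - W = 2*0² - 1*(-1/56320) = 2*0 + 1/56320 = 0 + 1/56320 = 1/56320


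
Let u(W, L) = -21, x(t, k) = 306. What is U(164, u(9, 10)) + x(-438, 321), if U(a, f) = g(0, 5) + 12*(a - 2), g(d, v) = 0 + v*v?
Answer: 2275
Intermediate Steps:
g(d, v) = v**2 (g(d, v) = 0 + v**2 = v**2)
U(a, f) = 1 + 12*a (U(a, f) = 5**2 + 12*(a - 2) = 25 + 12*(-2 + a) = 25 + (-24 + 12*a) = 1 + 12*a)
U(164, u(9, 10)) + x(-438, 321) = (1 + 12*164) + 306 = (1 + 1968) + 306 = 1969 + 306 = 2275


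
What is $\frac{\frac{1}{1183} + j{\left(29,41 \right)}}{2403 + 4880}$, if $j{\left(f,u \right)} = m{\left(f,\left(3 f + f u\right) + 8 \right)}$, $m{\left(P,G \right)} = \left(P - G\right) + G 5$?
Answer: $\frac{6110196}{8615789} \approx 0.70919$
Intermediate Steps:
$m{\left(P,G \right)} = P + 4 G$ ($m{\left(P,G \right)} = \left(P - G\right) + 5 G = P + 4 G$)
$j{\left(f,u \right)} = 32 + 13 f + 4 f u$ ($j{\left(f,u \right)} = f + 4 \left(\left(3 f + f u\right) + 8\right) = f + 4 \left(8 + 3 f + f u\right) = f + \left(32 + 12 f + 4 f u\right) = 32 + 13 f + 4 f u$)
$\frac{\frac{1}{1183} + j{\left(29,41 \right)}}{2403 + 4880} = \frac{\frac{1}{1183} + \left(32 + 13 \cdot 29 + 4 \cdot 29 \cdot 41\right)}{2403 + 4880} = \frac{\frac{1}{1183} + \left(32 + 377 + 4756\right)}{7283} = \left(\frac{1}{1183} + 5165\right) \frac{1}{7283} = \frac{6110196}{1183} \cdot \frac{1}{7283} = \frac{6110196}{8615789}$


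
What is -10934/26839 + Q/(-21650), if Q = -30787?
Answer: 589571193/581064350 ≈ 1.0146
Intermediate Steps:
-10934/26839 + Q/(-21650) = -10934/26839 - 30787/(-21650) = -10934*1/26839 - 30787*(-1/21650) = -10934/26839 + 30787/21650 = 589571193/581064350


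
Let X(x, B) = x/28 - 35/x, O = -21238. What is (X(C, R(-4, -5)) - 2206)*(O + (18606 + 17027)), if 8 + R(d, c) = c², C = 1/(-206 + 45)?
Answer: 222516916745/4508 ≈ 4.9360e+7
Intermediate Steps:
C = -1/161 (C = 1/(-161) = -1/161 ≈ -0.0062112)
R(d, c) = -8 + c²
X(x, B) = -35/x + x/28 (X(x, B) = x*(1/28) - 35/x = x/28 - 35/x = -35/x + x/28)
(X(C, R(-4, -5)) - 2206)*(O + (18606 + 17027)) = ((-35/(-1/161) + (1/28)*(-1/161)) - 2206)*(-21238 + (18606 + 17027)) = ((-35*(-161) - 1/4508) - 2206)*(-21238 + 35633) = ((5635 - 1/4508) - 2206)*14395 = (25402579/4508 - 2206)*14395 = (15457931/4508)*14395 = 222516916745/4508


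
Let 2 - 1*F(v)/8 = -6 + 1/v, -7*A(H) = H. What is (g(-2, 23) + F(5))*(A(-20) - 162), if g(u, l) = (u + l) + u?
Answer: -453398/35 ≈ -12954.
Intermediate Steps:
A(H) = -H/7
F(v) = 64 - 8/v (F(v) = 16 - 8*(-6 + 1/v) = 16 + (48 - 8/v) = 64 - 8/v)
g(u, l) = l + 2*u (g(u, l) = (l + u) + u = l + 2*u)
(g(-2, 23) + F(5))*(A(-20) - 162) = ((23 + 2*(-2)) + (64 - 8/5))*(-⅐*(-20) - 162) = ((23 - 4) + (64 - 8*⅕))*(20/7 - 162) = (19 + (64 - 8/5))*(-1114/7) = (19 + 312/5)*(-1114/7) = (407/5)*(-1114/7) = -453398/35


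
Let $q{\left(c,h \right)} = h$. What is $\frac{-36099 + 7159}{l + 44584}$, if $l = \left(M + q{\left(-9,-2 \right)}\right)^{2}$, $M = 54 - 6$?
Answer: $- \frac{1447}{2335} \approx -0.6197$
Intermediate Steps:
$M = 48$ ($M = 54 + \left(-15 + 9\right) = 54 - 6 = 48$)
$l = 2116$ ($l = \left(48 - 2\right)^{2} = 46^{2} = 2116$)
$\frac{-36099 + 7159}{l + 44584} = \frac{-36099 + 7159}{2116 + 44584} = - \frac{28940}{46700} = \left(-28940\right) \frac{1}{46700} = - \frac{1447}{2335}$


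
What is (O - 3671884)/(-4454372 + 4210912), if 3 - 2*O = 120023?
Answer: 1073/70 ≈ 15.329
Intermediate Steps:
O = -60010 (O = 3/2 - 1/2*120023 = 3/2 - 120023/2 = -60010)
(O - 3671884)/(-4454372 + 4210912) = (-60010 - 3671884)/(-4454372 + 4210912) = -3731894/(-243460) = -3731894*(-1/243460) = 1073/70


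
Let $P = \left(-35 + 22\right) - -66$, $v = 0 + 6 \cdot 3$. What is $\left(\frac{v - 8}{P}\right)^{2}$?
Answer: $\frac{100}{2809} \approx 0.0356$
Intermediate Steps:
$v = 18$ ($v = 0 + 18 = 18$)
$P = 53$ ($P = -13 + 66 = 53$)
$\left(\frac{v - 8}{P}\right)^{2} = \left(\frac{18 - 8}{53}\right)^{2} = \left(\left(18 - 8\right) \frac{1}{53}\right)^{2} = \left(10 \cdot \frac{1}{53}\right)^{2} = \left(\frac{10}{53}\right)^{2} = \frac{100}{2809}$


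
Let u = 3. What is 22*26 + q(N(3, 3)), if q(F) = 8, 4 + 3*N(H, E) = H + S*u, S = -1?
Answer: 580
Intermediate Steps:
N(H, E) = -7/3 + H/3 (N(H, E) = -4/3 + (H - 1*3)/3 = -4/3 + (H - 3)/3 = -4/3 + (-3 + H)/3 = -4/3 + (-1 + H/3) = -7/3 + H/3)
22*26 + q(N(3, 3)) = 22*26 + 8 = 572 + 8 = 580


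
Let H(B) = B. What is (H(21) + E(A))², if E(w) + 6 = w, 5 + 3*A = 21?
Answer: 3721/9 ≈ 413.44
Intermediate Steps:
A = 16/3 (A = -5/3 + (⅓)*21 = -5/3 + 7 = 16/3 ≈ 5.3333)
E(w) = -6 + w
(H(21) + E(A))² = (21 + (-6 + 16/3))² = (21 - ⅔)² = (61/3)² = 3721/9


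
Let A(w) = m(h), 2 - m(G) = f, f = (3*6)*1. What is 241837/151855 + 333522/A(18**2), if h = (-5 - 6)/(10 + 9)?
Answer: -25321556959/1214840 ≈ -20844.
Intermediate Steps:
h = -11/19 ≈ -0.57895
f = 18 (f = 18*1 = 18)
m(G) = -16 (m(G) = 2 - 1*18 = 2 - 18 = -16)
A(w) = -16
241837/151855 + 333522/A(18**2) = 241837/151855 + 333522/(-16) = 241837*(1/151855) + 333522*(-1/16) = 241837/151855 - 166761/8 = -25321556959/1214840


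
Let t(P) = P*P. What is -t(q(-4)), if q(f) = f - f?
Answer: 0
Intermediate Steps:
q(f) = 0
t(P) = P²
-t(q(-4)) = -1*0² = -1*0 = 0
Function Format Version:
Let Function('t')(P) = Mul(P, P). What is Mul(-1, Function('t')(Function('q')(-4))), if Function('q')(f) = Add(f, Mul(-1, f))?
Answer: 0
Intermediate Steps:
Function('q')(f) = 0
Function('t')(P) = Pow(P, 2)
Mul(-1, Function('t')(Function('q')(-4))) = Mul(-1, Pow(0, 2)) = Mul(-1, 0) = 0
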